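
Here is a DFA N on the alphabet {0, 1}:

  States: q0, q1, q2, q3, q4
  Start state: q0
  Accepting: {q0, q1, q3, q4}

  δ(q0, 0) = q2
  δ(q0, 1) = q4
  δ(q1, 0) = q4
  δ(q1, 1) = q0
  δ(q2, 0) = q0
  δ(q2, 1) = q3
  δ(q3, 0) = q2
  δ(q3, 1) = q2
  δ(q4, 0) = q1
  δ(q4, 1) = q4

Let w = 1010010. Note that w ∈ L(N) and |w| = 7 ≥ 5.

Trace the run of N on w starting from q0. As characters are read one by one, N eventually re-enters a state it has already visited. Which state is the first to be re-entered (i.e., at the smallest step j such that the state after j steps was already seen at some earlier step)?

Run of N on w = 1 0 1 0 0 1 0:
  step 0: q0  (start)
  step 1: q4  (read 1: q0→q4)
  step 2: q1  (read 0: q4→q1)
  step 3: q0  (read 1: q1→q0)   ← first repeat (q0 seen earlier)
  step 4: q2  (read 0: q0→q2)
  step 5: q0  (read 0: q2→q0)
  step 6: q4  (read 1: q0→q4)
  step 7: q1  (read 0: q4→q1)

The earliest repeat is at step j = 3: N is in q0, which it already visited at step i = 0.
Since N has 5 states, any run of length ≥ 5 visits 5+1 states, so by pigeonhole some state repeats within the first 5 steps — that repeat gives the pumpable loop.

q0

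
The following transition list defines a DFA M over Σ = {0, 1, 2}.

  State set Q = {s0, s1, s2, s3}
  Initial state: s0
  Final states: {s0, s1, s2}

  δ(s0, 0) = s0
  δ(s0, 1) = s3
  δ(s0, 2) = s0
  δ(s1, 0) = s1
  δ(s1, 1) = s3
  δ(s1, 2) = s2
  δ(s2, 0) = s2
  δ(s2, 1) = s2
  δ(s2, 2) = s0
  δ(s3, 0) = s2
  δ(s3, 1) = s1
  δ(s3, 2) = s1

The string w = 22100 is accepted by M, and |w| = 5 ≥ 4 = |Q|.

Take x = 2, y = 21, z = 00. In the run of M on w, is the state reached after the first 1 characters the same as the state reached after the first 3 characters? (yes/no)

no

Run of M on the first 3 characters of w = 2 2 1:
  step 0: s0  (start)
  step 1: s0  (read 2: s0→s0)
  step 2: s0  (read 2: s0→s0)
  step 3: s3  (read 1: s0→s3)

After x (step 1): s0. After xy (step 3): s3.
They differ (s0 ≠ s3), so y is not a cycle from the state after x; this split is not the one the pumping-lemma construction produces, and pumping y need not keep the string in L(M).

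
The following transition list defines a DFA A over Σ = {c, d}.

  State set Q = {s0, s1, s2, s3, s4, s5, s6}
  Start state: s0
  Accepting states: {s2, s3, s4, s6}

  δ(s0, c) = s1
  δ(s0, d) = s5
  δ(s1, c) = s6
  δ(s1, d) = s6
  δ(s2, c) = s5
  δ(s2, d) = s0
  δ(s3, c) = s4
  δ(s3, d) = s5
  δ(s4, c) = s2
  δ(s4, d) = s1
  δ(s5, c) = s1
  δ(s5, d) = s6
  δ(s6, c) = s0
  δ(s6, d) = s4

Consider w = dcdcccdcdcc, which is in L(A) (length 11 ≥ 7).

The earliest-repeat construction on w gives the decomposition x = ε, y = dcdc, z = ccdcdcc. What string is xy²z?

dcdcdcdcccdcdcc

xy^2z = ε·dcdc·dcdc·ccdcdcc = dcdcdcdcccdcdcc.
Reading y = dcdc takes A from s0 back to s0, so after x·y·y the machine is still in s0, and z then leads to the accepting state s6. Hence dcdcdcdcccdcdcc ∈ L(A).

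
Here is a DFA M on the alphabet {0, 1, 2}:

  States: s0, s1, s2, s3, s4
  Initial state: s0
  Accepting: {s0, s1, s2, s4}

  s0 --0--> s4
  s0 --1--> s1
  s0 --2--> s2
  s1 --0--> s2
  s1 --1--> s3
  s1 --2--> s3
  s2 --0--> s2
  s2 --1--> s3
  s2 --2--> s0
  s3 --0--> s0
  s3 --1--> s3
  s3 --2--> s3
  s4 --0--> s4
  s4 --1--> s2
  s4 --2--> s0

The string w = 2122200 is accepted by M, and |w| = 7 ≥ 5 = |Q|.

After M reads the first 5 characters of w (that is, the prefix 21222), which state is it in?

s3

Run of M on the first 5 characters of w = 2 1 2 2 2:
  step 0: s0  (start)
  step 1: s2  (read 2: s0→s2)
  step 2: s3  (read 1: s2→s3)
  step 3: s3  (read 2: s3→s3)
  step 4: s3  (read 2: s3→s3)
  step 5: s3  (read 2: s3→s3)

After reading 5 characters, M is in state s3.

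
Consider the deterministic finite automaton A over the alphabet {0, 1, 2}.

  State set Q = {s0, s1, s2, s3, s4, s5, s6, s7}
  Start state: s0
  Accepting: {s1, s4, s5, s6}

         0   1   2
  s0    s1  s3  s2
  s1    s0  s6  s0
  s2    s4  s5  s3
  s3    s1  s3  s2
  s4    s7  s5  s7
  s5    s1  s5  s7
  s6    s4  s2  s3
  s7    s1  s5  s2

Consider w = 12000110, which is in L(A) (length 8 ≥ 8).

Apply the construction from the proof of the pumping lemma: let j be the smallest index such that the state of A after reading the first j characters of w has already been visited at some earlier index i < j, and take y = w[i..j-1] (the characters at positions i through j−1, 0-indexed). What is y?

State sequence: s0 -1-> s3 -2-> s2 -0-> s4 -0-> s7 -0-> s1 -1-> s6 -1-> s2 -0-> s4
First repeat at step 7: s2 was already visited.

So i = 2, j = 7, giving x = w[0:2] = 12, y = w[2:7] = 00011, z = w[7:8] = 0.
Check: |xy| = 7 ≤ 8 and |y| = 5 ≥ 1. Reading y takes A from s2 back to s2, so every xyⁱz is accepted.

00011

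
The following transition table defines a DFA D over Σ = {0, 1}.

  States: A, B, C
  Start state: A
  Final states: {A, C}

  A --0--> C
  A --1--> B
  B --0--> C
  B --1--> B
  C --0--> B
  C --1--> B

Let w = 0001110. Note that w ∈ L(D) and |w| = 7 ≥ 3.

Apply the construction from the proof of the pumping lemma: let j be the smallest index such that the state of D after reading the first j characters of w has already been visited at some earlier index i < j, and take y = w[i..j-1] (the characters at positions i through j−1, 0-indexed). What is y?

State sequence: A -0-> C -0-> B -0-> C -1-> B -1-> B -1-> B -0-> C
First repeat at step 3: C was already visited.

So i = 1, j = 3, giving x = w[0:1] = 0, y = w[1:3] = 00, z = w[3:7] = 1110.
Check: |xy| = 3 ≤ 3 and |y| = 2 ≥ 1. Reading y takes D from C back to C, so every xyⁱz is accepted.

00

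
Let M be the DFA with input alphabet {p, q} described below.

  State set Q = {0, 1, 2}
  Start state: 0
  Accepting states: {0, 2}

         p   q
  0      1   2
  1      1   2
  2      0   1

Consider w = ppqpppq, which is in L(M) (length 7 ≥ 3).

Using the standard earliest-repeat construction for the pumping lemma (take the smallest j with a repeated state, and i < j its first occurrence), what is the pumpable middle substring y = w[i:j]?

Run of M on w = p p q p p p q:
  step 0: 0  (start)
  step 1: 1  (read p: 0→1)
  step 2: 1  (read p: 1→1)   ← first repeat (1 seen earlier)
  step 3: 2  (read q: 1→2)
  step 4: 0  (read p: 2→0)
  step 5: 1  (read p: 0→1)
  step 6: 1  (read p: 1→1)
  step 7: 2  (read q: 1→2)

So i = 1, j = 2, giving x = w[0:1] = p, y = w[1:2] = p, z = w[2:7] = qpppq.
Check: |xy| = 2 ≤ 3 and |y| = 1 ≥ 1. Reading y takes M from 1 back to 1, so every xyⁱz is accepted.
Since M has 3 states, any run of length ≥ 3 visits 3+1 states, so by pigeonhole some state repeats within the first 3 steps — that repeat gives the pumpable loop.

p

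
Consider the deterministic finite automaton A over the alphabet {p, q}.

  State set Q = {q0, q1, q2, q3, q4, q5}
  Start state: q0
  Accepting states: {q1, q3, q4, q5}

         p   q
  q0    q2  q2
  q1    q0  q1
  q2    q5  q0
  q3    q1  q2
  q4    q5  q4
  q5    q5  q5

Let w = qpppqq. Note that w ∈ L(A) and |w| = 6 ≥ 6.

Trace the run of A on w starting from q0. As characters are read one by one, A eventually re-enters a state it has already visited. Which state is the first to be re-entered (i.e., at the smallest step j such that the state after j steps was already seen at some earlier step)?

q5

Run of A on w = q p p p q q:
  step 0: q0  (start)
  step 1: q2  (read q: q0→q2)
  step 2: q5  (read p: q2→q5)
  step 3: q5  (read p: q5→q5)   ← first repeat (q5 seen earlier)
  step 4: q5  (read p: q5→q5)
  step 5: q5  (read q: q5→q5)
  step 6: q5  (read q: q5→q5)

The earliest repeat is at step j = 3: A is in q5, which it already visited at step i = 2.
Since A has 6 states, any run of length ≥ 6 visits 6+1 states, so by pigeonhole some state repeats within the first 6 steps — that repeat gives the pumpable loop.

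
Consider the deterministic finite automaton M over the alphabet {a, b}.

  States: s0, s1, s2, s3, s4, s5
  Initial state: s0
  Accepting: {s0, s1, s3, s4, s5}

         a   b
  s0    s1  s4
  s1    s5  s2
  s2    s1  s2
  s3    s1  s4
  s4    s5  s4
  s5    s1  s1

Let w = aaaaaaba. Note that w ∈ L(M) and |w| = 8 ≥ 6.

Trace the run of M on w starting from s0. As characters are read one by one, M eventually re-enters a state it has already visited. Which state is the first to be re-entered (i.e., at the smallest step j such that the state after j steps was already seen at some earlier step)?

s1

Run of M on w = a a a a a a b a:
  step 0: s0  (start)
  step 1: s1  (read a: s0→s1)
  step 2: s5  (read a: s1→s5)
  step 3: s1  (read a: s5→s1)   ← first repeat (s1 seen earlier)
  step 4: s5  (read a: s1→s5)
  step 5: s1  (read a: s5→s1)
  step 6: s5  (read a: s1→s5)
  step 7: s1  (read b: s5→s1)
  step 8: s5  (read a: s1→s5)

The earliest repeat is at step j = 3: M is in s1, which it already visited at step i = 1.
Since M has 6 states, any run of length ≥ 6 visits 6+1 states, so by pigeonhole some state repeats within the first 6 steps — that repeat gives the pumpable loop.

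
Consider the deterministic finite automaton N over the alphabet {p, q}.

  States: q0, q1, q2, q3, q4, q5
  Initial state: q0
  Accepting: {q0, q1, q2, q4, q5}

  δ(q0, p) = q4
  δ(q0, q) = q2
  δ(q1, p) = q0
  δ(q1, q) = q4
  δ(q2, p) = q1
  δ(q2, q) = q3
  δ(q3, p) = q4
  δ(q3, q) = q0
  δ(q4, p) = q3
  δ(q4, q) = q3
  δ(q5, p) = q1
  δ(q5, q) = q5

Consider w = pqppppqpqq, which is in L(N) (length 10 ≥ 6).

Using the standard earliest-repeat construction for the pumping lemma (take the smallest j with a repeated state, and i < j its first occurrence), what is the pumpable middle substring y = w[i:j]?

qp

State sequence: q0 -p-> q4 -q-> q3 -p-> q4 -p-> q3 -p-> q4 -p-> q3 -q-> q0 -p-> q4 -q-> q3 -q-> q0
First repeat at step 3: q4 was already visited.

So i = 1, j = 3, giving x = w[0:1] = p, y = w[1:3] = qp, z = w[3:10] = pppqpqq.
Check: |xy| = 3 ≤ 6 and |y| = 2 ≥ 1. Reading y takes N from q4 back to q4, so every xyⁱz is accepted.
The DFA has 6 states, so the proof of the pumping lemma guarantees a repeated state among the first 6+1 visited; the segment between the two visits is the pumpable y.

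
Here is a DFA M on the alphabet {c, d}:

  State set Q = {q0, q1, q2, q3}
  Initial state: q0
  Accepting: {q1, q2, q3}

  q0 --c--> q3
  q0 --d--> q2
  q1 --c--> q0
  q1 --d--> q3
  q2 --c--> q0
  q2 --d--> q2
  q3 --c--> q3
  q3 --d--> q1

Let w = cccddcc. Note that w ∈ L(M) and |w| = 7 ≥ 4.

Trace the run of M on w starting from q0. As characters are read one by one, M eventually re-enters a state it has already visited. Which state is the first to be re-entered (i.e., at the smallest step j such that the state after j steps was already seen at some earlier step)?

State sequence: q0 -c-> q3 -c-> q3 -c-> q3 -d-> q1 -d-> q3 -c-> q3 -c-> q3
First repeat at step 2: q3 was already visited.

The earliest repeat is at step j = 2: M is in q3, which it already visited at step i = 1.
Pumping length from the standard proof: p = 4 (the number of states). The repeated state found above gives |xy| = j ≤ 4 and |y| = j − i ≥ 1.

q3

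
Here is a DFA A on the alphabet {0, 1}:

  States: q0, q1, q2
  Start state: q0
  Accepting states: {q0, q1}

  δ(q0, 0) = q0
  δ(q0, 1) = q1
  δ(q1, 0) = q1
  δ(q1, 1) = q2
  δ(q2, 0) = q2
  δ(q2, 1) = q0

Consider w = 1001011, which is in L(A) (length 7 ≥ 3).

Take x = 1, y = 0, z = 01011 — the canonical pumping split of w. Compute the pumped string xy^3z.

xy^3z = 1·0·0·0·01011 = 100001011.
Reading y = 0 takes A from q1 back to q1, so after x·y·y·y the machine is still in q1, and z then leads to the accepting state q1. Hence 100001011 ∈ L(A).

100001011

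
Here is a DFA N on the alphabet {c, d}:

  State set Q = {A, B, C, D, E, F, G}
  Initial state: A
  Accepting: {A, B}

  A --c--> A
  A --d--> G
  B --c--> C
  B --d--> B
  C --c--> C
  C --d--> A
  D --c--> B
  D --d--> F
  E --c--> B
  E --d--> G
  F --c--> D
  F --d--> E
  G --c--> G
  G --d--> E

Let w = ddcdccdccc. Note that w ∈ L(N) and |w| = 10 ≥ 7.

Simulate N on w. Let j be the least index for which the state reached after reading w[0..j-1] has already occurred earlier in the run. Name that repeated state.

Run of N on w = d d c d c c d c c c:
  step 0: A  (start)
  step 1: G  (read d: A→G)
  step 2: E  (read d: G→E)
  step 3: B  (read c: E→B)
  step 4: B  (read d: B→B)   ← first repeat (B seen earlier)
  step 5: C  (read c: B→C)
  step 6: C  (read c: C→C)
  step 7: A  (read d: C→A)
  step 8: A  (read c: A→A)
  step 9: A  (read c: A→A)
  step 10: A  (read c: A→A)

The earliest repeat is at step j = 4: N is in B, which it already visited at step i = 3.
With |Q| = 7, pigeonhole forces a state repeat no later than step 7; the substring read between the first and second visits to that state can be pumped.

B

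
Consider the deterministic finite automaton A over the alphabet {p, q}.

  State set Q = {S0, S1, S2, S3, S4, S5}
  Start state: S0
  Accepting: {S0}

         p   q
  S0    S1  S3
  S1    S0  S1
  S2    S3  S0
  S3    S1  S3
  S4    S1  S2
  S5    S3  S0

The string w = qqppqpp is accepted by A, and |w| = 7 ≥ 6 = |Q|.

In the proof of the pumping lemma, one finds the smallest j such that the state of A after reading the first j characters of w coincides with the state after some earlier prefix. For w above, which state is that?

S3

Run of A on w = q q p p q p p:
  step 0: S0  (start)
  step 1: S3  (read q: S0→S3)
  step 2: S3  (read q: S3→S3)   ← first repeat (S3 seen earlier)
  step 3: S1  (read p: S3→S1)
  step 4: S0  (read p: S1→S0)
  step 5: S3  (read q: S0→S3)
  step 6: S1  (read p: S3→S1)
  step 7: S0  (read p: S1→S0)

The earliest repeat is at step j = 2: A is in S3, which it already visited at step i = 1.
Since A has 6 states, any run of length ≥ 6 visits 6+1 states, so by pigeonhole some state repeats within the first 6 steps — that repeat gives the pumpable loop.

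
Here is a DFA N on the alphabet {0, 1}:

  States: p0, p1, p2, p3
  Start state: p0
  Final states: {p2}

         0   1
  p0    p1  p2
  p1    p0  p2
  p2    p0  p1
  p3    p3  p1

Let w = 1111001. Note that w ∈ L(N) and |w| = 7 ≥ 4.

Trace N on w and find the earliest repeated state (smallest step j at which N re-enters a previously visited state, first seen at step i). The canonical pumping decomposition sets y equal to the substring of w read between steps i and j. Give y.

Run of N on w = 1 1 1 1 0 0 1:
  step 0: p0  (start)
  step 1: p2  (read 1: p0→p2)
  step 2: p1  (read 1: p2→p1)
  step 3: p2  (read 1: p1→p2)   ← first repeat (p2 seen earlier)
  step 4: p1  (read 1: p2→p1)
  step 5: p0  (read 0: p1→p0)
  step 6: p1  (read 0: p0→p1)
  step 7: p2  (read 1: p1→p2)

So i = 1, j = 3, giving x = w[0:1] = 1, y = w[1:3] = 11, z = w[3:7] = 1001.
Check: |xy| = 3 ≤ 4 and |y| = 2 ≥ 1. Reading y takes N from p2 back to p2, so every xyⁱz is accepted.
With |Q| = 4, pigeonhole forces a state repeat no later than step 4; the substring read between the first and second visits to that state can be pumped.

11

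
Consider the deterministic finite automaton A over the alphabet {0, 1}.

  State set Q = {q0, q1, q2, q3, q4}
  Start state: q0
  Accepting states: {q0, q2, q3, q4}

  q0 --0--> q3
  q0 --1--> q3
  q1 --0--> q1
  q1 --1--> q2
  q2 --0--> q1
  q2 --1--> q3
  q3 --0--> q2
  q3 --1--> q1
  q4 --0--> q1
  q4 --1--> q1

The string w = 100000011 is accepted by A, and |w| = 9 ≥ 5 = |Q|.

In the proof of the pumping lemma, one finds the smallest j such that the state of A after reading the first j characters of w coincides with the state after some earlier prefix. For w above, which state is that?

Run of A on w = 1 0 0 0 0 0 0 1 1:
  step 0: q0  (start)
  step 1: q3  (read 1: q0→q3)
  step 2: q2  (read 0: q3→q2)
  step 3: q1  (read 0: q2→q1)
  step 4: q1  (read 0: q1→q1)   ← first repeat (q1 seen earlier)
  step 5: q1  (read 0: q1→q1)
  step 6: q1  (read 0: q1→q1)
  step 7: q1  (read 0: q1→q1)
  step 8: q2  (read 1: q1→q2)
  step 9: q3  (read 1: q2→q3)

The earliest repeat is at step j = 4: A is in q1, which it already visited at step i = 3.

q1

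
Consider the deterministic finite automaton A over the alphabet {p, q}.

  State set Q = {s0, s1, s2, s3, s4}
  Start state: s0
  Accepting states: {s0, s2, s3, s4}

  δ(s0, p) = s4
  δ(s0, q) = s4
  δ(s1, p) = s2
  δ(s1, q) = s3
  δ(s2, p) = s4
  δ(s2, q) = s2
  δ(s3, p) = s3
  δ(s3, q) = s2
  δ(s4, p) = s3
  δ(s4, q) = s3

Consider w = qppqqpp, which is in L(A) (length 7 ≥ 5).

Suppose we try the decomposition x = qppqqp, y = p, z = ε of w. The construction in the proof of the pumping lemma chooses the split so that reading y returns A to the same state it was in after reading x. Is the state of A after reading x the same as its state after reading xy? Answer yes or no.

no

Run of A on the first 7 characters of w = q p p q q p p:
  step 0: s0  (start)
  step 1: s4  (read q: s0→s4)
  step 2: s3  (read p: s4→s3)
  step 3: s3  (read p: s3→s3)
  step 4: s2  (read q: s3→s2)
  step 5: s2  (read q: s2→s2)
  step 6: s4  (read p: s2→s4)
  step 7: s3  (read p: s4→s3)

After x (step 6): s4. After xy (step 7): s3.
They differ (s4 ≠ s3), so y is not a cycle from the state after x; this split is not the one the pumping-lemma construction produces, and pumping y need not keep the string in L(A).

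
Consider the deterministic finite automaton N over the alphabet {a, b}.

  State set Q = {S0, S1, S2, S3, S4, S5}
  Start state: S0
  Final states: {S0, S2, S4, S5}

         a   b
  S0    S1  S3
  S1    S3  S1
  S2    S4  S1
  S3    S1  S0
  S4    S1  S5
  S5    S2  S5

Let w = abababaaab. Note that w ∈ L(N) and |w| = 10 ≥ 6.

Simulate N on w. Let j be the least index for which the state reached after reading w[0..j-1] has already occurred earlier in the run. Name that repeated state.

S1

State sequence: S0 -a-> S1 -b-> S1 -a-> S3 -b-> S0 -a-> S1 -b-> S1 -a-> S3 -a-> S1 -a-> S3 -b-> S0
First repeat at step 2: S1 was already visited.

The earliest repeat is at step j = 2: N is in S1, which it already visited at step i = 1.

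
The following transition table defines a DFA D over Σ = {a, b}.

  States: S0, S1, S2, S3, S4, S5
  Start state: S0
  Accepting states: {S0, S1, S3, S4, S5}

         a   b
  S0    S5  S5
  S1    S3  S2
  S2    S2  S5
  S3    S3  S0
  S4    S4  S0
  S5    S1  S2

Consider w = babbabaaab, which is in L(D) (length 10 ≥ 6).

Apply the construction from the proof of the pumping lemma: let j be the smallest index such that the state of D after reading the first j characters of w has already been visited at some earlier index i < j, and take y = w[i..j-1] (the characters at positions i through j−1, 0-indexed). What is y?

State sequence: S0 -b-> S5 -a-> S1 -b-> S2 -b-> S5 -a-> S1 -b-> S2 -a-> S2 -a-> S2 -a-> S2 -b-> S5
First repeat at step 4: S5 was already visited.

So i = 1, j = 4, giving x = w[0:1] = b, y = w[1:4] = abb, z = w[4:10] = abaaab.
Check: |xy| = 4 ≤ 6 and |y| = 3 ≥ 1. Reading y takes D from S5 back to S5, so every xyⁱz is accepted.

abb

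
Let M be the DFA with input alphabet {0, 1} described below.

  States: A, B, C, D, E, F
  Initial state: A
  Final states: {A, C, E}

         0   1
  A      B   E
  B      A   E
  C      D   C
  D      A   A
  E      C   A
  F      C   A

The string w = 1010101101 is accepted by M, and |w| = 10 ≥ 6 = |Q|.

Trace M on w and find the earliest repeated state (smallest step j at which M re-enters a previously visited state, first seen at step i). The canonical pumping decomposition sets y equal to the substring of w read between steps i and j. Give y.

State sequence: A -1-> E -0-> C -1-> C -0-> D -1-> A -0-> B -1-> E -1-> A -0-> B -1-> E
First repeat at step 3: C was already visited.

So i = 2, j = 3, giving x = w[0:2] = 10, y = w[2:3] = 1, z = w[3:10] = 0101101.
Check: |xy| = 3 ≤ 6 and |y| = 1 ≥ 1. Reading y takes M from C back to C, so every xyⁱz is accepted.
Since M has 6 states, any run of length ≥ 6 visits 6+1 states, so by pigeonhole some state repeats within the first 6 steps — that repeat gives the pumpable loop.

1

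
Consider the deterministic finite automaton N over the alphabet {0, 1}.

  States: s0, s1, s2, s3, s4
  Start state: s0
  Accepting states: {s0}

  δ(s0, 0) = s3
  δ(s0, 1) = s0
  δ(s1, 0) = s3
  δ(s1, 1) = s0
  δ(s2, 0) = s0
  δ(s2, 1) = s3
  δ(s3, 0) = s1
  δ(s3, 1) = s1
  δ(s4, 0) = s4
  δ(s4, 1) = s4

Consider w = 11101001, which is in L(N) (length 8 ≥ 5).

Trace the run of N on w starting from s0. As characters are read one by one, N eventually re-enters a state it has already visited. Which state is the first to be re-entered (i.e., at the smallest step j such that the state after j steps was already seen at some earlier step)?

s0

State sequence: s0 -1-> s0 -1-> s0 -1-> s0 -0-> s3 -1-> s1 -0-> s3 -0-> s1 -1-> s0
First repeat at step 1: s0 was already visited.

The earliest repeat is at step j = 1: N is in s0, which it already visited at step i = 0.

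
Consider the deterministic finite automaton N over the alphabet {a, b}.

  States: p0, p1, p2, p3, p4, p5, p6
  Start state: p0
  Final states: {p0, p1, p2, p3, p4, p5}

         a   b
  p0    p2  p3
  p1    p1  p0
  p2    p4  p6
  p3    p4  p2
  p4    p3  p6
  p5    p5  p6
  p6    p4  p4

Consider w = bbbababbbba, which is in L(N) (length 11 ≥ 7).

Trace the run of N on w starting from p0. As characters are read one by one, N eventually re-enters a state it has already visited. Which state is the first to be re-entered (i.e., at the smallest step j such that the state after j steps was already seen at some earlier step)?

p6

State sequence: p0 -b-> p3 -b-> p2 -b-> p6 -a-> p4 -b-> p6 -a-> p4 -b-> p6 -b-> p4 -b-> p6 -b-> p4 -a-> p3
First repeat at step 5: p6 was already visited.

The earliest repeat is at step j = 5: N is in p6, which it already visited at step i = 3.
The DFA has 7 states, so the proof of the pumping lemma guarantees a repeated state among the first 7+1 visited; the segment between the two visits is the pumpable y.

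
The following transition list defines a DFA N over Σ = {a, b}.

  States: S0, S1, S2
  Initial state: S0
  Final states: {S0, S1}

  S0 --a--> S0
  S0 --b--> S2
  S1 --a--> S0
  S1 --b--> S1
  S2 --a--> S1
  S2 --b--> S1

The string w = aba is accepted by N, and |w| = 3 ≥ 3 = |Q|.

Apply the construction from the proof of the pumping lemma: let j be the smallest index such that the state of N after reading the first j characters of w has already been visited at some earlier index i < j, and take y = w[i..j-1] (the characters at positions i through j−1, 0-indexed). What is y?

a

Run of N on w = a b a:
  step 0: S0  (start)
  step 1: S0  (read a: S0→S0)   ← first repeat (S0 seen earlier)
  step 2: S2  (read b: S0→S2)
  step 3: S1  (read a: S2→S1)

So i = 0, j = 1, giving x = w[0:0] = ε, y = w[0:1] = a, z = w[1:3] = ba.
Check: |xy| = 1 ≤ 3 and |y| = 1 ≥ 1. Reading y takes N from S0 back to S0, so every xyⁱz is accepted.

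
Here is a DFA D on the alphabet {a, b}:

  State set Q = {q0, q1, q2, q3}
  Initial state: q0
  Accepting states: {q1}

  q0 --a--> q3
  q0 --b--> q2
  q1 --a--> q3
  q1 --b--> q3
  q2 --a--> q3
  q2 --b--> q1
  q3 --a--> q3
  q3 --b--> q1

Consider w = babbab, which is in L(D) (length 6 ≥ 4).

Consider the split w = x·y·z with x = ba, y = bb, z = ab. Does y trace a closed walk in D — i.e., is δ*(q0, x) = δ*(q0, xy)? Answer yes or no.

yes

State sequence: q0 -b-> q2 -a-> q3 -b-> q1 -b-> q3

After x (step 2): q3. After xy (step 4): q3.
They match, so y = bb drives D around a cycle from q3 back to itself; pumping y any number of times keeps D in q3 before reading z, and xyⁱz ∈ L(D) for every i ≥ 0.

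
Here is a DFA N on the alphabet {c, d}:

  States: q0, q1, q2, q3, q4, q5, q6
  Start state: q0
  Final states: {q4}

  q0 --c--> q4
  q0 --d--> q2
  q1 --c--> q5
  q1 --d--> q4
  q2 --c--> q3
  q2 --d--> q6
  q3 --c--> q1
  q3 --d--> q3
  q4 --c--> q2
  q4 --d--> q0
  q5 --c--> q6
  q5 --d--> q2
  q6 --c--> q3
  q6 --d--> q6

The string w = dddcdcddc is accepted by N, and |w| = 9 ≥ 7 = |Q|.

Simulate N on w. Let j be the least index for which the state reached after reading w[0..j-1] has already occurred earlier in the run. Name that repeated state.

State sequence: q0 -d-> q2 -d-> q6 -d-> q6 -c-> q3 -d-> q3 -c-> q1 -d-> q4 -d-> q0 -c-> q4
First repeat at step 3: q6 was already visited.

The earliest repeat is at step j = 3: N is in q6, which it already visited at step i = 2.
The DFA has 7 states, so the proof of the pumping lemma guarantees a repeated state among the first 7+1 visited; the segment between the two visits is the pumpable y.

q6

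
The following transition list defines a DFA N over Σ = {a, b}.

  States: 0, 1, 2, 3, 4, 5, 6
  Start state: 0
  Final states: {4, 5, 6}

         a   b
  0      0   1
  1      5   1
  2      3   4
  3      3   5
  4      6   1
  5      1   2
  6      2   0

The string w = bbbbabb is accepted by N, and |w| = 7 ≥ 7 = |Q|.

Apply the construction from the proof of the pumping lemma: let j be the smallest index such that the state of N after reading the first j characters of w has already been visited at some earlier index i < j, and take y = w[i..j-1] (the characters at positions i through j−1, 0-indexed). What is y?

b

Run of N on w = b b b b a b b:
  step 0: 0  (start)
  step 1: 1  (read b: 0→1)
  step 2: 1  (read b: 1→1)   ← first repeat (1 seen earlier)
  step 3: 1  (read b: 1→1)
  step 4: 1  (read b: 1→1)
  step 5: 5  (read a: 1→5)
  step 6: 2  (read b: 5→2)
  step 7: 4  (read b: 2→4)

So i = 1, j = 2, giving x = w[0:1] = b, y = w[1:2] = b, z = w[2:7] = bbabb.
Check: |xy| = 2 ≤ 7 and |y| = 1 ≥ 1. Reading y takes N from 1 back to 1, so every xyⁱz is accepted.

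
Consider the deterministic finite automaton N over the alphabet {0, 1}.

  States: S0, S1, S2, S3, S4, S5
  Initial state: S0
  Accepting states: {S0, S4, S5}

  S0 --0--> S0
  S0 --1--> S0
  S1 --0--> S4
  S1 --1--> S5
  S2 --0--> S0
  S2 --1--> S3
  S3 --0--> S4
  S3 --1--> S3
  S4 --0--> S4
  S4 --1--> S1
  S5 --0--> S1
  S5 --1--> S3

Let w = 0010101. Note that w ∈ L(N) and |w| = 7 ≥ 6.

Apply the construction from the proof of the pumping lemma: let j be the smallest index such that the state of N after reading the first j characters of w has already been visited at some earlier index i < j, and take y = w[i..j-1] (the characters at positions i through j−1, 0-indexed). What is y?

State sequence: S0 -0-> S0 -0-> S0 -1-> S0 -0-> S0 -1-> S0 -0-> S0 -1-> S0
First repeat at step 1: S0 was already visited.

So i = 0, j = 1, giving x = w[0:0] = ε, y = w[0:1] = 0, z = w[1:7] = 010101.
Check: |xy| = 1 ≤ 6 and |y| = 1 ≥ 1. Reading y takes N from S0 back to S0, so every xyⁱz is accepted.

0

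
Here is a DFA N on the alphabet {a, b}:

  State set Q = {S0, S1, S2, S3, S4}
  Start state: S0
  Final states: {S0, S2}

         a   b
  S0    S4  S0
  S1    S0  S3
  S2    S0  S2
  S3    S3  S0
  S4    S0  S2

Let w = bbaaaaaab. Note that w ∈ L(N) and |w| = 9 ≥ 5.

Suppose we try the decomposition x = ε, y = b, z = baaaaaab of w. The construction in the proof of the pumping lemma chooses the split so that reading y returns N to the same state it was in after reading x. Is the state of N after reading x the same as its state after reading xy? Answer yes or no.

State sequence: S0 -b-> S0

After x (step 0): S0. After xy (step 1): S0.
They match, so y = b drives N around a cycle from S0 back to itself; pumping y any number of times keeps N in S0 before reading z, and xyⁱz ∈ L(N) for every i ≥ 0.

yes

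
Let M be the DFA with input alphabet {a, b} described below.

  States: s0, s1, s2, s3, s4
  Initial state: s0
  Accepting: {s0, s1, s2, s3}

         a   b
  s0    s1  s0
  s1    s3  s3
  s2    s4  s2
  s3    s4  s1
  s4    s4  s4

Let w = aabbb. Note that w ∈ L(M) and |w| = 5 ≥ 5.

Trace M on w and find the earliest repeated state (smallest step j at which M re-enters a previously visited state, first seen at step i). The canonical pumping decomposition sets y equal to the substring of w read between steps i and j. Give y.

ab

Run of M on w = a a b b b:
  step 0: s0  (start)
  step 1: s1  (read a: s0→s1)
  step 2: s3  (read a: s1→s3)
  step 3: s1  (read b: s3→s1)   ← first repeat (s1 seen earlier)
  step 4: s3  (read b: s1→s3)
  step 5: s1  (read b: s3→s1)

So i = 1, j = 3, giving x = w[0:1] = a, y = w[1:3] = ab, z = w[3:5] = bb.
Check: |xy| = 3 ≤ 5 and |y| = 2 ≥ 1. Reading y takes M from s1 back to s1, so every xyⁱz is accepted.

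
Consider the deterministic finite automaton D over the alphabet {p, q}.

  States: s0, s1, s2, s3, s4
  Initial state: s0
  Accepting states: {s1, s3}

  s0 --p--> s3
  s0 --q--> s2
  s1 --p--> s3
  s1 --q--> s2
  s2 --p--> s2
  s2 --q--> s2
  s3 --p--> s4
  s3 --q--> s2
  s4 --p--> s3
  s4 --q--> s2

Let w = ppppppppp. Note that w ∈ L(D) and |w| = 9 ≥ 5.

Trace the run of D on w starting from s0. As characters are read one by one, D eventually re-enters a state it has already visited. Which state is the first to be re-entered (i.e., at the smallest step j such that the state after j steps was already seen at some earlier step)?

s3

State sequence: s0 -p-> s3 -p-> s4 -p-> s3 -p-> s4 -p-> s3 -p-> s4 -p-> s3 -p-> s4 -p-> s3
First repeat at step 3: s3 was already visited.

The earliest repeat is at step j = 3: D is in s3, which it already visited at step i = 1.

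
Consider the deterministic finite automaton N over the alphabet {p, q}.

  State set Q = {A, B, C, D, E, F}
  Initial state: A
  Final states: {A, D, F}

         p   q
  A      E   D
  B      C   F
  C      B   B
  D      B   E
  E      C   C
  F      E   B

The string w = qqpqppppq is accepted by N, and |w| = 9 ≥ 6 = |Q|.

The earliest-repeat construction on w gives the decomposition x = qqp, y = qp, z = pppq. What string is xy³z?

xy^3z = qqp·qp·qp·qp·pppq = qqpqpqpqppppq.
Reading y = qp takes N from C back to C, so after x·y·y·y the machine is still in C, and z then leads to the accepting state F. Hence qqpqpqpqppppq ∈ L(N).

qqpqpqpqppppq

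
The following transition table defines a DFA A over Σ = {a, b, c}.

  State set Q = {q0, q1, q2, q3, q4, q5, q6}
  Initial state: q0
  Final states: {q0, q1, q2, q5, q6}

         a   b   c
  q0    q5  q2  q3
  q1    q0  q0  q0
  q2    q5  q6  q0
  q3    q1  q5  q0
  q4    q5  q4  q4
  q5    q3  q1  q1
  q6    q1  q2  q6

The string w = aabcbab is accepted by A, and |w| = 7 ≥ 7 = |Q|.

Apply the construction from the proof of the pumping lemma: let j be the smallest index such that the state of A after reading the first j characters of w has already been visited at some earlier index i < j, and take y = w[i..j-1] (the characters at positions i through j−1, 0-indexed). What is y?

State sequence: q0 -a-> q5 -a-> q3 -b-> q5 -c-> q1 -b-> q0 -a-> q5 -b-> q1
First repeat at step 3: q5 was already visited.

So i = 1, j = 3, giving x = w[0:1] = a, y = w[1:3] = ab, z = w[3:7] = cbab.
Check: |xy| = 3 ≤ 7 and |y| = 2 ≥ 1. Reading y takes A from q5 back to q5, so every xyⁱz is accepted.

ab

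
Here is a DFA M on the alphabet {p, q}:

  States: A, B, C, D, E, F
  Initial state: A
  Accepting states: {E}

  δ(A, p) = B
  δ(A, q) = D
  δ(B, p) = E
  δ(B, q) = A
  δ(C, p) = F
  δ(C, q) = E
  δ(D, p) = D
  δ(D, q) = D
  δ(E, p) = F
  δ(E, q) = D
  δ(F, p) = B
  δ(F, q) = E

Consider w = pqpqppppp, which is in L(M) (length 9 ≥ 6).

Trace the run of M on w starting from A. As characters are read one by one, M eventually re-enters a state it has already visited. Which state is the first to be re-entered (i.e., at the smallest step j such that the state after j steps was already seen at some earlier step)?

A

Run of M on w = p q p q p p p p p:
  step 0: A  (start)
  step 1: B  (read p: A→B)
  step 2: A  (read q: B→A)   ← first repeat (A seen earlier)
  step 3: B  (read p: A→B)
  step 4: A  (read q: B→A)
  step 5: B  (read p: A→B)
  step 6: E  (read p: B→E)
  step 7: F  (read p: E→F)
  step 8: B  (read p: F→B)
  step 9: E  (read p: B→E)

The earliest repeat is at step j = 2: M is in A, which it already visited at step i = 0.
Since M has 6 states, any run of length ≥ 6 visits 6+1 states, so by pigeonhole some state repeats within the first 6 steps — that repeat gives the pumpable loop.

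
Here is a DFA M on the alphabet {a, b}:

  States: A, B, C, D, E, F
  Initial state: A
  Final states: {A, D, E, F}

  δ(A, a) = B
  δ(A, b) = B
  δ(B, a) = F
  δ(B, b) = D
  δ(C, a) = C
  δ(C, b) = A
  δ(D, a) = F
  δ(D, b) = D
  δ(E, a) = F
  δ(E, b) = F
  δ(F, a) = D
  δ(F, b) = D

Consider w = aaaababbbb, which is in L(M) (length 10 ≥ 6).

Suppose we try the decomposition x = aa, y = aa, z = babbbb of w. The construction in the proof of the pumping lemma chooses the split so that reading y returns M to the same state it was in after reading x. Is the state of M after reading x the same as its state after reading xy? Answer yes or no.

Run of M on the first 4 characters of w = a a a a:
  step 0: A  (start)
  step 1: B  (read a: A→B)
  step 2: F  (read a: B→F)
  step 3: D  (read a: F→D)
  step 4: F  (read a: D→F)

After x (step 2): F. After xy (step 4): F.
They match, so y = aa drives M around a cycle from F back to itself; pumping y any number of times keeps M in F before reading z, and xyⁱz ∈ L(M) for every i ≥ 0.

yes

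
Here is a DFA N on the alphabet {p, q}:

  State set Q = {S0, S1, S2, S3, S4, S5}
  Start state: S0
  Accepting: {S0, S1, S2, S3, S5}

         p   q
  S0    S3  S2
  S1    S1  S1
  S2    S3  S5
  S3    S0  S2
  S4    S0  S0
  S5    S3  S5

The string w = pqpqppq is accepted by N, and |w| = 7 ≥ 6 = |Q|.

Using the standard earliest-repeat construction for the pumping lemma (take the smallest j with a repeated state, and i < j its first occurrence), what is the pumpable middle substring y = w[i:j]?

State sequence: S0 -p-> S3 -q-> S2 -p-> S3 -q-> S2 -p-> S3 -p-> S0 -q-> S2
First repeat at step 3: S3 was already visited.

So i = 1, j = 3, giving x = w[0:1] = p, y = w[1:3] = qp, z = w[3:7] = qppq.
Check: |xy| = 3 ≤ 6 and |y| = 2 ≥ 1. Reading y takes N from S3 back to S3, so every xyⁱz is accepted.
Pumping length from the standard proof: p = 6 (the number of states). The repeated state found above gives |xy| = j ≤ 6 and |y| = j − i ≥ 1.

qp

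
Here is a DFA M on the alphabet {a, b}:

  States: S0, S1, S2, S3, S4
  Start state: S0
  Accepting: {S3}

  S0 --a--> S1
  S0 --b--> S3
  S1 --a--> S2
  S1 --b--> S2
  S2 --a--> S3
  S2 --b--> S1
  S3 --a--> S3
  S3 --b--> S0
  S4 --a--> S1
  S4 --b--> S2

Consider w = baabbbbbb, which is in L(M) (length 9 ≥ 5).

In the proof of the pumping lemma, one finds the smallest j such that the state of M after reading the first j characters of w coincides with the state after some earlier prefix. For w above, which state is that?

S3

State sequence: S0 -b-> S3 -a-> S3 -a-> S3 -b-> S0 -b-> S3 -b-> S0 -b-> S3 -b-> S0 -b-> S3
First repeat at step 2: S3 was already visited.

The earliest repeat is at step j = 2: M is in S3, which it already visited at step i = 1.
Since M has 5 states, any run of length ≥ 5 visits 5+1 states, so by pigeonhole some state repeats within the first 5 steps — that repeat gives the pumpable loop.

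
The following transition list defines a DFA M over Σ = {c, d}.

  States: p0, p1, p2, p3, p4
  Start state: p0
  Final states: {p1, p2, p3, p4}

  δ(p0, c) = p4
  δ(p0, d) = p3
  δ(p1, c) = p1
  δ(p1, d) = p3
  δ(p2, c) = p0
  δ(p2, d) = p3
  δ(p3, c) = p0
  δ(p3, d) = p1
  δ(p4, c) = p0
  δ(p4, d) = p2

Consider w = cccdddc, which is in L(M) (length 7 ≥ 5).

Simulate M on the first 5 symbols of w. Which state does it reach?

State sequence: p0 -c-> p4 -c-> p0 -c-> p4 -d-> p2 -d-> p3

After reading 5 characters, M is in state p3.
(This kind of state-tracing is the core of the pumping-lemma construction: with 5 states, pigeonhole forces a repeat within the first 5 steps.)

p3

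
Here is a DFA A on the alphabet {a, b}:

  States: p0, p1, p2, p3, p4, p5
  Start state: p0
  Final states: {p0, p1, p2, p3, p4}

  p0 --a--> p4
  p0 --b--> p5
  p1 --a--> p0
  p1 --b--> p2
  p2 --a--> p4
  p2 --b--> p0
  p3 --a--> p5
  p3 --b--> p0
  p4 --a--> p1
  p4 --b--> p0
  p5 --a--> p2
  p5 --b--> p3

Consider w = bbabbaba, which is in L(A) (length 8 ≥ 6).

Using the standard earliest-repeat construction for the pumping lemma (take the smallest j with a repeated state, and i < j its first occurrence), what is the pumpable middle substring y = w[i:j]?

ba

Run of A on w = b b a b b a b a:
  step 0: p0  (start)
  step 1: p5  (read b: p0→p5)
  step 2: p3  (read b: p5→p3)
  step 3: p5  (read a: p3→p5)   ← first repeat (p5 seen earlier)
  step 4: p3  (read b: p5→p3)
  step 5: p0  (read b: p3→p0)
  step 6: p4  (read a: p0→p4)
  step 7: p0  (read b: p4→p0)
  step 8: p4  (read a: p0→p4)

So i = 1, j = 3, giving x = w[0:1] = b, y = w[1:3] = ba, z = w[3:8] = bbaba.
Check: |xy| = 3 ≤ 6 and |y| = 2 ≥ 1. Reading y takes A from p5 back to p5, so every xyⁱz is accepted.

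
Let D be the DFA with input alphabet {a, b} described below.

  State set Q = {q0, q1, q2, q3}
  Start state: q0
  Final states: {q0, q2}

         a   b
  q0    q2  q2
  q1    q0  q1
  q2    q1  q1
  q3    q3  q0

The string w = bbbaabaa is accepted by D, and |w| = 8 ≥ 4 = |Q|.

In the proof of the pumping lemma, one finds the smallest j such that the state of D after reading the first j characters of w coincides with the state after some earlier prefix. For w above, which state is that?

q1

State sequence: q0 -b-> q2 -b-> q1 -b-> q1 -a-> q0 -a-> q2 -b-> q1 -a-> q0 -a-> q2
First repeat at step 3: q1 was already visited.

The earliest repeat is at step j = 3: D is in q1, which it already visited at step i = 2.
The DFA has 4 states, so the proof of the pumping lemma guarantees a repeated state among the first 4+1 visited; the segment between the two visits is the pumpable y.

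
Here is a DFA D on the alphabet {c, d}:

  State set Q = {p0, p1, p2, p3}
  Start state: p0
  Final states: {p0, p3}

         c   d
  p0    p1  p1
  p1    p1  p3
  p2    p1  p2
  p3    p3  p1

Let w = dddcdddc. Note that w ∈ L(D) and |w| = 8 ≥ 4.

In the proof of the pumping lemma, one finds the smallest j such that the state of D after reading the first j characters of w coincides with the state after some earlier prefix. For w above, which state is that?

Run of D on w = d d d c d d d c:
  step 0: p0  (start)
  step 1: p1  (read d: p0→p1)
  step 2: p3  (read d: p1→p3)
  step 3: p1  (read d: p3→p1)   ← first repeat (p1 seen earlier)
  step 4: p1  (read c: p1→p1)
  step 5: p3  (read d: p1→p3)
  step 6: p1  (read d: p3→p1)
  step 7: p3  (read d: p1→p3)
  step 8: p3  (read c: p3→p3)

The earliest repeat is at step j = 3: D is in p1, which it already visited at step i = 1.
The DFA has 4 states, so the proof of the pumping lemma guarantees a repeated state among the first 4+1 visited; the segment between the two visits is the pumpable y.

p1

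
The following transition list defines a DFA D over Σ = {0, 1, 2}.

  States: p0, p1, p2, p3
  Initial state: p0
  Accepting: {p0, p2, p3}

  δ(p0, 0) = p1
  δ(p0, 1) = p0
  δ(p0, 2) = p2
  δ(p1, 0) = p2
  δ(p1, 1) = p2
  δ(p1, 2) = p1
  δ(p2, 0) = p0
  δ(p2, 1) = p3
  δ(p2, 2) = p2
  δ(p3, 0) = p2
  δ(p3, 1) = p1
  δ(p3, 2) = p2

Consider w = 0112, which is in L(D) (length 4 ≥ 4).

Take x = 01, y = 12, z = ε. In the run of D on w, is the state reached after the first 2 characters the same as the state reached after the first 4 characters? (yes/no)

Run of D on the first 4 characters of w = 0 1 1 2:
  step 0: p0  (start)
  step 1: p1  (read 0: p0→p1)
  step 2: p2  (read 1: p1→p2)
  step 3: p3  (read 1: p2→p3)
  step 4: p2  (read 2: p3→p2)

After x (step 2): p2. After xy (step 4): p2.
They match, so y = 12 drives D around a cycle from p2 back to itself; pumping y any number of times keeps D in p2 before reading z, and xyⁱz ∈ L(D) for every i ≥ 0.

yes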